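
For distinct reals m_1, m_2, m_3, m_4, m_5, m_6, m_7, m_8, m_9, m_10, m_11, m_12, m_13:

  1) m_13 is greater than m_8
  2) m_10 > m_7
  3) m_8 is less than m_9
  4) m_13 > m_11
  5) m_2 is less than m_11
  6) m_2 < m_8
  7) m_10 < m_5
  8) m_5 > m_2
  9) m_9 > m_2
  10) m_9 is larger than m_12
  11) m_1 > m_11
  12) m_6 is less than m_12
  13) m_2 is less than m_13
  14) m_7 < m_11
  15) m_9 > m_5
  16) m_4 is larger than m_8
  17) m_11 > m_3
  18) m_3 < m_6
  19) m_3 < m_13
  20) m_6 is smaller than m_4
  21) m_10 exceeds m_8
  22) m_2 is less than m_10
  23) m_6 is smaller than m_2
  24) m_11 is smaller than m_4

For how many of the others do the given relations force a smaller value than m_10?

5

From m_10 the given relations immediately reach m_7, m_2, m_8.
From those, m_6 — 4 in total.
From those, m_3 — 5 in total.
Nothing else is reachable below m_10; 5 in all.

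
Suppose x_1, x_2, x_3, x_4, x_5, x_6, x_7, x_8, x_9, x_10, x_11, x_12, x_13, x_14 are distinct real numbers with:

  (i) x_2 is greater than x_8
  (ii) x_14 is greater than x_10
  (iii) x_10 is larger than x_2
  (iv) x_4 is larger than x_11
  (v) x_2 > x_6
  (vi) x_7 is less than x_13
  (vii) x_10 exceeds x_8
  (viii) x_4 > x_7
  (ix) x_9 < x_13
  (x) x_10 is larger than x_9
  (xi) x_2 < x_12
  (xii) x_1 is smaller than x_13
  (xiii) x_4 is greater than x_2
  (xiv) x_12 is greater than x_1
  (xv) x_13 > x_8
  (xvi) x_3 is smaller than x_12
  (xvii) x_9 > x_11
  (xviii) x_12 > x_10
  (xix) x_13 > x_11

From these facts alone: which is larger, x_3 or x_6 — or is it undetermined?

undetermined

Following every chain through x_6: above x_6 we get x_2, x_10, x_14, x_12, x_4.
x_3 is not reached, and no chain runs the other way from x_3 to x_6.
So the given relations leave the order of x_6 and x_3 undetermined.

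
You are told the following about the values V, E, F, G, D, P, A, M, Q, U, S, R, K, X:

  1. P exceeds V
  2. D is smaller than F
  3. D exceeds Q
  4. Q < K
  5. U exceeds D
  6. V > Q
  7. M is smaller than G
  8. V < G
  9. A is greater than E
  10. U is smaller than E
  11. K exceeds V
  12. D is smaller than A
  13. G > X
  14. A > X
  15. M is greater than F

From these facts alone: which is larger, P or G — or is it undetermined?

undetermined

Following every chain through P: below P we get Q, V.
G is not reached, and no chain runs the other way from G to P.
So the given relations leave the order of P and G undetermined.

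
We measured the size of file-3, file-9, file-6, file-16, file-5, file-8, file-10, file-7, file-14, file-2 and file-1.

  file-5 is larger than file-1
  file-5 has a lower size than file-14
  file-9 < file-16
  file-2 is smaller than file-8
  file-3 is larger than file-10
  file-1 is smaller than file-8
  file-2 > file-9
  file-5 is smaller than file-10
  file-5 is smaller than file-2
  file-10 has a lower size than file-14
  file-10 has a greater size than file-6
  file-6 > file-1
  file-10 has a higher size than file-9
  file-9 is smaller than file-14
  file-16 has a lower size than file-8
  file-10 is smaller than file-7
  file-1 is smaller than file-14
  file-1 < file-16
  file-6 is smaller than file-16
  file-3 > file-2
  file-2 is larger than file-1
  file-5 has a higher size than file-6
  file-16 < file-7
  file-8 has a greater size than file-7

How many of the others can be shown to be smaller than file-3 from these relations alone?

The elements the relations force below file-3 are file-1, file-6, file-5, file-9, file-10, file-2 — no chain reaches any other.
That is 6.

6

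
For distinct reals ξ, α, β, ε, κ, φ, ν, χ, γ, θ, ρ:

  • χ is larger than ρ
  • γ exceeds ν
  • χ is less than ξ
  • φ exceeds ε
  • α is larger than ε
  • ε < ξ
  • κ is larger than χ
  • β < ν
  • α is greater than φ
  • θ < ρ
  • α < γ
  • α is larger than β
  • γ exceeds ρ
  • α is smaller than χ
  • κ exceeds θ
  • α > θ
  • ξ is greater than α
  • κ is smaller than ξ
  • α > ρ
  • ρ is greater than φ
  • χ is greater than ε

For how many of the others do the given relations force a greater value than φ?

6

The elements the relations force above φ are ρ, α, χ, κ, γ, ξ — no chain reaches any other.
That is 6.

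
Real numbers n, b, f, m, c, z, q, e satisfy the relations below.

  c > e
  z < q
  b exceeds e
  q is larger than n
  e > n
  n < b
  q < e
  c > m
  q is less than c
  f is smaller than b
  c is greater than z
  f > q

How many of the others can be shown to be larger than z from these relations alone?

5

Directly above z: q, c.
One step further: e, f (4 so far).
One step further: b (5 so far).
Nothing else is reachable above z; 5 in all.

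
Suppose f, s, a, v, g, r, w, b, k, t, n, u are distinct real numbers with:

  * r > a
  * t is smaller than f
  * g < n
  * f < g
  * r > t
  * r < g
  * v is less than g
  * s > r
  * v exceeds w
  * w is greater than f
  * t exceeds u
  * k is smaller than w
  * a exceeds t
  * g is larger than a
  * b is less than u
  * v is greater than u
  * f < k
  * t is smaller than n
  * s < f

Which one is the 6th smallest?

s

Chaining the given pairs: b < u < t < a < r < s < f < k < w < v < g < n.
The 6th smallest is s.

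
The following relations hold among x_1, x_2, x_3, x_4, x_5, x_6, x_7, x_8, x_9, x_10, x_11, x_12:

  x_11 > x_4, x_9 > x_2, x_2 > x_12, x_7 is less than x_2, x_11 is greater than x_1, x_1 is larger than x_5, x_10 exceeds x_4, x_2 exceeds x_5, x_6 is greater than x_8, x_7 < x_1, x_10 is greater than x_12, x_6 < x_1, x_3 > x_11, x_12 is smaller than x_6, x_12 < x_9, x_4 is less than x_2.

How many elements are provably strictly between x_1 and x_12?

1

Chaining upward from x_12 reaches: x_6, x_2, x_11, x_10, x_3, x_9.
Chaining downward from x_1 reaches: x_8, x_7, x_5, x_6.
Strictly between x_12 and x_1 are those in both lists: x_6 — 1 element.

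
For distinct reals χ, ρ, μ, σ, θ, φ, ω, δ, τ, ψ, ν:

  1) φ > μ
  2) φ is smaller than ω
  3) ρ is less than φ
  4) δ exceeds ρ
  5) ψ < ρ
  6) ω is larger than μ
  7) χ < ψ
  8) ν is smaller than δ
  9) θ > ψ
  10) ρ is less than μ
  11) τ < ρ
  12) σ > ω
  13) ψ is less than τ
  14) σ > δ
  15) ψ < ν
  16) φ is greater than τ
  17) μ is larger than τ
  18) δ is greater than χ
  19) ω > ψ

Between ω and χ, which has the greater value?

ω

χ < ψ and ψ < τ give χ < τ.
Then τ < ρ extends the chain to ρ.
With ρ < μ: χ < ψ < τ < ρ < μ.
Then μ < φ extends the chain to φ.
With φ < ω: χ < ψ < τ < ρ < μ < φ < ω.
So χ < ω; ω is the larger of the two.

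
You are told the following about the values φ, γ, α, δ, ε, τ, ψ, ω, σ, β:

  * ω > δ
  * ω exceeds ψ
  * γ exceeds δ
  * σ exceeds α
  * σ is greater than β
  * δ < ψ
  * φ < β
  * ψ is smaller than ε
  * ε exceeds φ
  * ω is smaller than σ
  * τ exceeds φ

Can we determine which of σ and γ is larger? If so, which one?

Following every chain through γ: below γ we get δ.
σ is not reached, and no chain runs the other way from σ to γ.
So the given relations leave the order of γ and σ undetermined.

undetermined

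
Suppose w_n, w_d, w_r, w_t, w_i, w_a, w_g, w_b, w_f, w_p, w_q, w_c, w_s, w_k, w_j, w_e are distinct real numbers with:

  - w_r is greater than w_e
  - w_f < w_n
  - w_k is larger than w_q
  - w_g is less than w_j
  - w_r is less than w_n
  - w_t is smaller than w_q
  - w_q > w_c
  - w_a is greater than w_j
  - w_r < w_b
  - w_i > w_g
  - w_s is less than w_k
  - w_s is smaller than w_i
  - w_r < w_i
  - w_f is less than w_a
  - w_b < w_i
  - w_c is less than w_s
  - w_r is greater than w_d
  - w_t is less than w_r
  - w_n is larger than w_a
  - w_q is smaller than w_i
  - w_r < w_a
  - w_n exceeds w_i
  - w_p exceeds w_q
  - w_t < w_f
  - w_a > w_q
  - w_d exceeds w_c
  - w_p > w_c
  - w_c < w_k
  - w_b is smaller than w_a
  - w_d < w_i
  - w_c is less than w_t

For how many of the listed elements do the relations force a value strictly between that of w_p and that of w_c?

The relations place w_c below w_p. An element lies strictly between them when it is forced above w_c and also forced below w_p.
Above w_c: {w_s, w_t, w_d, w_q, w_r, w_f, w_b, w_i, w_k, w_a, w_n}. Below w_p: {w_t, w_q}.
Intersection: {w_t, w_q} — 2.

2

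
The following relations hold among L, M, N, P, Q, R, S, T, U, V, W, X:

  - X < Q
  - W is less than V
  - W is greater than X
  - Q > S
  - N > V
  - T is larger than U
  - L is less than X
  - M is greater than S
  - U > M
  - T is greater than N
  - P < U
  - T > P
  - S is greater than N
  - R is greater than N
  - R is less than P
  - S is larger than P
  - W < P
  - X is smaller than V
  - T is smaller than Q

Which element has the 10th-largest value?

W

The consecutive relations fix a unique order: L < X < W < V < N < R < P < S < M < U < T < Q.
Counting 10 from the largest end gives W.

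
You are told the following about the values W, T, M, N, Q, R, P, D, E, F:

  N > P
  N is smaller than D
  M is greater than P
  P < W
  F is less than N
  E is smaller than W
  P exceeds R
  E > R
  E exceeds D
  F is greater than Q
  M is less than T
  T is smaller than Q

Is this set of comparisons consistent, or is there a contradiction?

Every relation is compatible with R < P < M < T < Q < F < N < D < E < W; the set is consistent.

consistent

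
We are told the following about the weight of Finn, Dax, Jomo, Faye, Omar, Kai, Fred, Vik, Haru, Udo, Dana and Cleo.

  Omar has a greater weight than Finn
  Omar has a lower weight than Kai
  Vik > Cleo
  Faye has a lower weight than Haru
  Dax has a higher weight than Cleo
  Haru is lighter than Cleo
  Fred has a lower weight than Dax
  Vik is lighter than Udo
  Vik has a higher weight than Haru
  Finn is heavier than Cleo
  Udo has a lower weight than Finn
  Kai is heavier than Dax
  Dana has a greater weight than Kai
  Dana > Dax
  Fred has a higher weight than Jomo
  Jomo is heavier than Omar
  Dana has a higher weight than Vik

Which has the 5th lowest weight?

Chaining the given pairs: Faye < Haru < Cleo < Vik < Udo < Finn < Omar < Jomo < Fred < Dax < Kai < Dana.
The 5th smallest is Udo.

Udo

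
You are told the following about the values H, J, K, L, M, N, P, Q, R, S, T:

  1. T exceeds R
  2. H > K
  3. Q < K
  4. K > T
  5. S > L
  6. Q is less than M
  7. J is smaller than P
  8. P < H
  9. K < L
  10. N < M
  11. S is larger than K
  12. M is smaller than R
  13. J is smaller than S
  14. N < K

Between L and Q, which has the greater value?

Q < M and M < R give Q < R.
With R < T: Q < M < R < T.
With T < K: Q < M < R < T < K.
Then K < L extends the chain to L.
So Q < L; L is the larger of the two.

L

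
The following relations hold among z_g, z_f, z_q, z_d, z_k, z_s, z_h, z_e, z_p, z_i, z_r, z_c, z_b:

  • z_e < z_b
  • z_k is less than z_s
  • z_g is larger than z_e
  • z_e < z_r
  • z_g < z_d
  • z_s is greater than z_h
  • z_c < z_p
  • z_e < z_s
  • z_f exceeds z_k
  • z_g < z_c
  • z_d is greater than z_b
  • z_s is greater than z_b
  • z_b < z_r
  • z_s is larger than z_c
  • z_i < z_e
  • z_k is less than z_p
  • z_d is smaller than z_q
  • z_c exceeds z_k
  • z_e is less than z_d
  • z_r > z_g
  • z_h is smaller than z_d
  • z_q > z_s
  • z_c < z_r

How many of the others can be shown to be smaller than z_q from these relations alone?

9

From z_q the given relations immediately reach z_s, z_d.
From those, z_e, z_k, z_b, z_g, z_c, z_h — 8 in total.
From those, z_i — 9 in total.
No other element is forced below z_q by the given relations, so the count is 9.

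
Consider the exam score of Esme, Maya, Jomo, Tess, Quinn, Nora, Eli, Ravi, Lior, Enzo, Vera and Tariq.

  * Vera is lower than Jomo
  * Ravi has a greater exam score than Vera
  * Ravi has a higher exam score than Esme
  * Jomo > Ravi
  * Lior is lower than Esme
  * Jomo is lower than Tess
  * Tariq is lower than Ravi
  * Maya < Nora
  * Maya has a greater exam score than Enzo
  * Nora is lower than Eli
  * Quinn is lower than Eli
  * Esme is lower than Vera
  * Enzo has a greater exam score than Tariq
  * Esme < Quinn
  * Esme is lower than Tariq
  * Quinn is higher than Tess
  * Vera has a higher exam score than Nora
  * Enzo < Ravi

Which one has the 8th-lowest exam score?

Ravi

The consecutive relations fix a unique order: Lior < Esme < Tariq < Enzo < Maya < Nora < Vera < Ravi < Jomo < Tess < Quinn < Eli.
The 8th smallest is Ravi.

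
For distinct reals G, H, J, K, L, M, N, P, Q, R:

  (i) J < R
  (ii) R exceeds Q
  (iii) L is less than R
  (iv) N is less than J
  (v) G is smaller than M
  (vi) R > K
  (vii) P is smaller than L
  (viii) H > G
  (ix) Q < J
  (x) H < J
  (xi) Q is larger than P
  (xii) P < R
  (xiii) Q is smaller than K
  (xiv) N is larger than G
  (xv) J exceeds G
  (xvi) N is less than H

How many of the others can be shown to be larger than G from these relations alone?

5

From G the given relations immediately reach N, H, M, J.
From those, R — 5 in total.
Nothing else is reachable above G; 5 in all.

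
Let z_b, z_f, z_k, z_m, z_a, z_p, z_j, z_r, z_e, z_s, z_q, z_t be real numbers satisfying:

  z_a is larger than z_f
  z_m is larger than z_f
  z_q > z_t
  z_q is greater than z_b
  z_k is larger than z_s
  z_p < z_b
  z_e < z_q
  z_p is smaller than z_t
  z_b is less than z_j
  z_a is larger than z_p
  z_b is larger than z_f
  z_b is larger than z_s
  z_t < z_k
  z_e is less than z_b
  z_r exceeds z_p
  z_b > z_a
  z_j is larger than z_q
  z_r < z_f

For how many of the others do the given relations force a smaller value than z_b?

The elements the relations force below z_b are z_e, z_p, z_r, z_f, z_s, z_a — no chain reaches any other.
That is 6.

6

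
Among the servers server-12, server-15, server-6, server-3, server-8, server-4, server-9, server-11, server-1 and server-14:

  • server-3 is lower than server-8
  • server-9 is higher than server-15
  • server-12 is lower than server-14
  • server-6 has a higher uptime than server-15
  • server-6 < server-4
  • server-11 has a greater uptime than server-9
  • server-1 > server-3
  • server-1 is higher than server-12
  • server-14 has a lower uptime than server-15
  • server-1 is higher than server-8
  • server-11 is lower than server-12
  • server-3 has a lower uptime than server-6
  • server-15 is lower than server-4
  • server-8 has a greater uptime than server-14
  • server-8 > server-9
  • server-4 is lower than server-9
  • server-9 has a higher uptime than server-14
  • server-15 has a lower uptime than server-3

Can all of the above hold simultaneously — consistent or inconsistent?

We have server-9 < server-11 stated directly, yet also server-11 < server-12 < server-14 < server-15 < server-3 < server-6 < server-4 < server-9 by chaining the others — so server-11 < server-9. Contradiction.

inconsistent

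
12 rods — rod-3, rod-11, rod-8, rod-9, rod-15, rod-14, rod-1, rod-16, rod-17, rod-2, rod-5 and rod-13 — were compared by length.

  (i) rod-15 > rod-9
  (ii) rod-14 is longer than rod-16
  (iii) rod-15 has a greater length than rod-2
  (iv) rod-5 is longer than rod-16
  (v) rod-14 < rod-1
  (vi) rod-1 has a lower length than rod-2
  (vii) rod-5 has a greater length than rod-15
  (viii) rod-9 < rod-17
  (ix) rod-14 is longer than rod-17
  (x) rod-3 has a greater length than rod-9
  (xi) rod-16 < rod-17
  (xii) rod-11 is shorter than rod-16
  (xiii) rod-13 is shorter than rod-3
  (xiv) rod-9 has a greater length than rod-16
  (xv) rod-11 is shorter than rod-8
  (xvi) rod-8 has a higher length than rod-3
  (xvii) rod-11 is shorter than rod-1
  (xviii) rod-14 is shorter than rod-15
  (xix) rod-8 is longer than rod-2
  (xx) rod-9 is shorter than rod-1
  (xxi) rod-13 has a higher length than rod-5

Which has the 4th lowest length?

Piecing the relations together gives one ordering: rod-11 < rod-16 < rod-9 < rod-17 < rod-14 < rod-1 < rod-2 < rod-15 < rod-5 < rod-13 < rod-3 < rod-8.
The 4th smallest is rod-17.

rod-17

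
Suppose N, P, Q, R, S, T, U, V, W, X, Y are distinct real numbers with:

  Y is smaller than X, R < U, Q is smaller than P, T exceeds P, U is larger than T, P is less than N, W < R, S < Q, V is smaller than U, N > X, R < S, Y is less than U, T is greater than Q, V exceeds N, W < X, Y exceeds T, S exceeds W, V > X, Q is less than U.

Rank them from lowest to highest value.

The consecutive links are each given: W < R; R < S; S < Q; Q < P; P < T; T < Y; Y < X; X < N; N < V; V < U.

W < R < S < Q < P < T < Y < X < N < V < U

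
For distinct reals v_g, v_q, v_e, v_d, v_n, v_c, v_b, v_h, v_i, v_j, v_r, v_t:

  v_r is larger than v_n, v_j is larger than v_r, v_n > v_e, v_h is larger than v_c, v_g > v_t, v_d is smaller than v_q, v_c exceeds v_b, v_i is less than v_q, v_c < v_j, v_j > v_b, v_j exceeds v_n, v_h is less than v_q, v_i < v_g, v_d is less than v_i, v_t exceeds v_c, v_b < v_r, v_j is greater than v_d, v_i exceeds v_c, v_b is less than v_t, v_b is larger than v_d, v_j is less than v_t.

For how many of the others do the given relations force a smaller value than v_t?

7

From v_t the given relations immediately reach v_b, v_c, v_j.
From those, v_d, v_n, v_r — 6 in total.
From those, v_e — 7 in total.
No other element is forced below v_t by the given relations, so the count is 7.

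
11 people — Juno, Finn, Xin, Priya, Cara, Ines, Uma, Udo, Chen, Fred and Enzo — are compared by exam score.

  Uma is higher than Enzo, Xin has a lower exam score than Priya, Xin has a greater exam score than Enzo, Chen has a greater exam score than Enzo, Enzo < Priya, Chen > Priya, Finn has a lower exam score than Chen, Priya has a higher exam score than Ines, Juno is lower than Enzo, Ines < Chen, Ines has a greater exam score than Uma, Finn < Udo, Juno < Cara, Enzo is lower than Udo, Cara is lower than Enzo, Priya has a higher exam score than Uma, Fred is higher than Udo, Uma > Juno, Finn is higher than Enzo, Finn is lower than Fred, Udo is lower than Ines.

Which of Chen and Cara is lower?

Cara

Following the relations from Cara: Cara < Enzo < Finn < Udo < Ines < Priya < Chen.
So Cara < Chen; Cara is the lower of the two.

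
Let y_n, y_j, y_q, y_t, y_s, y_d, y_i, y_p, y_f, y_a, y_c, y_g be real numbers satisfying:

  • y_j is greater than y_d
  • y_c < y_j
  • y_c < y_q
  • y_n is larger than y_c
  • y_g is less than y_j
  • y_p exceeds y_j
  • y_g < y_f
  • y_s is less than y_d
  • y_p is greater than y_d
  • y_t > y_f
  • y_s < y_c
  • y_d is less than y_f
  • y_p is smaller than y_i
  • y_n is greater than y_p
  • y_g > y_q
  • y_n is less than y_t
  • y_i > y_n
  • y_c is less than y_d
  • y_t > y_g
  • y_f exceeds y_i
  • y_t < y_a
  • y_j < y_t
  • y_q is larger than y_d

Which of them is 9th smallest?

Piecing the relations together gives one ordering: y_s < y_c < y_d < y_q < y_g < y_j < y_p < y_n < y_i < y_f < y_t < y_a.
Counting 9 from the smallest end gives y_i.

y_i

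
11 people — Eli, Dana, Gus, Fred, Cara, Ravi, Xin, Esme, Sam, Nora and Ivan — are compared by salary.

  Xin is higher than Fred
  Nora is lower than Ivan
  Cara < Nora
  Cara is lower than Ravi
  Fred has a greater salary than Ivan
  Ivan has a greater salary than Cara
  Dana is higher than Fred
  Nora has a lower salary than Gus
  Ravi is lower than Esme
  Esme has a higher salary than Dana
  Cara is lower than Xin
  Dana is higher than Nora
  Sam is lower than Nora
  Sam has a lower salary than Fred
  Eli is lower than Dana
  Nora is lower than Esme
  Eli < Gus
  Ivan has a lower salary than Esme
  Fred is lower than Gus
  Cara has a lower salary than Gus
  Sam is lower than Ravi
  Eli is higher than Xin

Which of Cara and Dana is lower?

Cara

Cara < Nora and Nora < Ivan give Cara < Ivan.
With Ivan < Fred: Cara < Nora < Ivan < Fred.
Then Fred < Xin extends the chain to Xin.
With Xin < Eli: Cara < Nora < Ivan < Fred < Xin < Eli.
Then Eli < Dana extends the chain to Dana.
So Cara < Dana; Cara is the lower of the two.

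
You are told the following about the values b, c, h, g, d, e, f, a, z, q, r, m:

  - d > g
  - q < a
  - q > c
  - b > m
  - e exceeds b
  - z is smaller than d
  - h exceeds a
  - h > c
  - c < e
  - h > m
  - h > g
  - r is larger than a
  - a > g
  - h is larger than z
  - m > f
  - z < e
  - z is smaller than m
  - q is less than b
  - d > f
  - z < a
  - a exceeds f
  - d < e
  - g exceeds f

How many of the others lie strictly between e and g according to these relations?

The relations place g below e. An element lies strictly between them when it is forced above g and also forced below e.
Above g: {a, r, h, d}. Below e: {c, f, z, q, m, b, d}.
Intersection: {d} — 1.

1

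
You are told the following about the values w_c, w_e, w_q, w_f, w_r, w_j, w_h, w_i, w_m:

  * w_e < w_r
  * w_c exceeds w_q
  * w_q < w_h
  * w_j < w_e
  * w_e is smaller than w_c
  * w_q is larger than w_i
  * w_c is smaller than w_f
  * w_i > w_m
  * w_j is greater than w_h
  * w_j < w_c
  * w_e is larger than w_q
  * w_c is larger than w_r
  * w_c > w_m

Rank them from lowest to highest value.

The consecutive links are each given: w_m < w_i; w_i < w_q; w_q < w_h; w_h < w_j; w_j < w_e; w_e < w_r; w_r < w_c; w_c < w_f.

w_m < w_i < w_q < w_h < w_j < w_e < w_r < w_c < w_f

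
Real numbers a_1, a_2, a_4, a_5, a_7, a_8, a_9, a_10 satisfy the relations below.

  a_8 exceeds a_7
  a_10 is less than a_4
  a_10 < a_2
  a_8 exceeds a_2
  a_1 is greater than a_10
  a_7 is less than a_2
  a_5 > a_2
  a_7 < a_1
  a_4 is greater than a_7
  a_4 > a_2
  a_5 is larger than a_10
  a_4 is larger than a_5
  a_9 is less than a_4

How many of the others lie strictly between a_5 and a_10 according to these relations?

1

Chaining upward from a_10 reaches: a_2, a_8, a_1, a_4.
Chaining downward from a_5 reaches: a_7, a_2.
Strictly between a_10 and a_5 are those in both lists: a_2 — 1 element.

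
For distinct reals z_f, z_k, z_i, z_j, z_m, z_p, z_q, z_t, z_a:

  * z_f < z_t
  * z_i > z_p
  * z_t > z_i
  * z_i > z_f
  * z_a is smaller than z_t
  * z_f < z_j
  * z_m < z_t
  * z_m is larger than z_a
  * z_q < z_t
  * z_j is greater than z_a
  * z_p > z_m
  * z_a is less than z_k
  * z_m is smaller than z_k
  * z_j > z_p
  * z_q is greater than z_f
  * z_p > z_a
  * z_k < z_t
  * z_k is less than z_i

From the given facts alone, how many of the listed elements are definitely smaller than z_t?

The elements the relations force below z_t are z_a, z_f, z_m, z_k, z_p, z_i, z_q — no chain reaches any other.
That is 7.

7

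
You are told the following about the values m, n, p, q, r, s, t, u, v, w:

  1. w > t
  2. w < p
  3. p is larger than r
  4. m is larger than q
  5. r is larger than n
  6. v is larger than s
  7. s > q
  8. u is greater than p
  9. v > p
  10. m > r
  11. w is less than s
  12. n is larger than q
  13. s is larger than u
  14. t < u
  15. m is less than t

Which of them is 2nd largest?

s

Chaining the given pairs: q < n < r < m < t < w < p < u < s < v.
Counting 2 from the largest end gives s.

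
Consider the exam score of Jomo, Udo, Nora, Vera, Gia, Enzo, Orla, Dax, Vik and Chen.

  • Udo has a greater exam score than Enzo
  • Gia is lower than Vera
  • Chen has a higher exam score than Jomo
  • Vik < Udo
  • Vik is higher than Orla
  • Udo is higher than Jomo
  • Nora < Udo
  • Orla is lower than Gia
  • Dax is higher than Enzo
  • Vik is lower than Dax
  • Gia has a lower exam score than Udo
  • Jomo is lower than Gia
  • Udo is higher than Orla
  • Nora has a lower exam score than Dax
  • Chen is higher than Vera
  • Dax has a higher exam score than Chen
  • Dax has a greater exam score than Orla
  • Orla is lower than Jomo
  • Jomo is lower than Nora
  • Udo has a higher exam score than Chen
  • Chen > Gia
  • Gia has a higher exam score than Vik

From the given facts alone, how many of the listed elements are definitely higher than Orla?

The elements the relations force above Orla are Jomo, Vik, Gia, Vera, Chen, Nora, Udo, Dax — no chain reaches any other.
That is 8.

8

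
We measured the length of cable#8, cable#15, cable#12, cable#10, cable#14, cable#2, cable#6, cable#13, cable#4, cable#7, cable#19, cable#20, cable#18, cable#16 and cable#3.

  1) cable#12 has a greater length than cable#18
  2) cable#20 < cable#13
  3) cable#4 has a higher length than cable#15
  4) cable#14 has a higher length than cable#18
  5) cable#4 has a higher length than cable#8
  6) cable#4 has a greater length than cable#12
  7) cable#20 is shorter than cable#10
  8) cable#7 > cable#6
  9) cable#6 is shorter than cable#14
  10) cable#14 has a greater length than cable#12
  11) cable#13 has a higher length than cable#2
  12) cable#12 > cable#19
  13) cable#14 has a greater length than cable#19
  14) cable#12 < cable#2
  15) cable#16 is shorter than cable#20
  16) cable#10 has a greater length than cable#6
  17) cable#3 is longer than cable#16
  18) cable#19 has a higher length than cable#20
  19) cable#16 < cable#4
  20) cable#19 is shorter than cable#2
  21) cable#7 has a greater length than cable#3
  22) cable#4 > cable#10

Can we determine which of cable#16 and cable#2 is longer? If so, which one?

cable#16 < cable#20 < cable#19 < cable#12 < cable#2, by transitivity through cable#20, cable#19, cable#12.
So cable#2 is longer.

cable#2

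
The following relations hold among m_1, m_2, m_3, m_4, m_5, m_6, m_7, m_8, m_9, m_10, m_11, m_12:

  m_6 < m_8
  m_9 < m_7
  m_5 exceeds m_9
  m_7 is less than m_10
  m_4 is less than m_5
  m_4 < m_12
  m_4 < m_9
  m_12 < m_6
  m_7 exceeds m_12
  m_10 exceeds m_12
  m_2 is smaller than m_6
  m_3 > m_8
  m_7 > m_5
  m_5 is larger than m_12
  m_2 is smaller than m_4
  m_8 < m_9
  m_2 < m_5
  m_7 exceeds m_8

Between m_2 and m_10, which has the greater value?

m_2 < m_4 and m_4 < m_12 give m_2 < m_12.
With m_12 < m_6: m_2 < m_4 < m_12 < m_6.
Then m_6 < m_8 extends the chain to m_8.
Then m_8 < m_9 extends the chain to m_9.
With m_9 < m_5: m_2 < m_4 < m_12 < m_6 < m_8 < m_9 < m_5.
Then m_5 < m_7 extends the chain to m_7.
With m_7 < m_10: m_2 < m_4 < m_12 < m_6 < m_8 < m_9 < m_5 < m_7 < m_10.
So m_2 < m_10; m_10 is the larger of the two.

m_10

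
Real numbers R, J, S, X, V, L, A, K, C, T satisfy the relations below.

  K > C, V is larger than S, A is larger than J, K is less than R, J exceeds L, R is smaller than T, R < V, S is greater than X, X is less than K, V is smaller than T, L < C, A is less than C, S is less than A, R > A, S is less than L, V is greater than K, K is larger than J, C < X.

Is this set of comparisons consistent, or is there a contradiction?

inconsistent

We have C < X stated directly, yet also X < S < L < J < A < C by chaining the others — so X < C. Contradiction.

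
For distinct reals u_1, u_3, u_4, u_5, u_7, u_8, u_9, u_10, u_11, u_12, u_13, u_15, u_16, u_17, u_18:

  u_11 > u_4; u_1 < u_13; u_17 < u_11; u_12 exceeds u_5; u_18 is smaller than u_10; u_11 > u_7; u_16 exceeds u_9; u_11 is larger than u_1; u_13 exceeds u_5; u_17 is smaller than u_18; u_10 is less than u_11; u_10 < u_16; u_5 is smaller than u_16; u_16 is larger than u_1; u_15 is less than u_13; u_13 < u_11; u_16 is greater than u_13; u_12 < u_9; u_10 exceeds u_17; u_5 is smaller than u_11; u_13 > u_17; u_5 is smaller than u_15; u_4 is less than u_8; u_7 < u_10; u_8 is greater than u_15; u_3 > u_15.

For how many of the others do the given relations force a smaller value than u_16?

Directly below u_16: u_5, u_1, u_13, u_9, u_10.
One step further: u_15, u_17, u_12, u_7, u_18 (10 so far).
No other element is forced below u_16 by the given relations, so the count is 10.

10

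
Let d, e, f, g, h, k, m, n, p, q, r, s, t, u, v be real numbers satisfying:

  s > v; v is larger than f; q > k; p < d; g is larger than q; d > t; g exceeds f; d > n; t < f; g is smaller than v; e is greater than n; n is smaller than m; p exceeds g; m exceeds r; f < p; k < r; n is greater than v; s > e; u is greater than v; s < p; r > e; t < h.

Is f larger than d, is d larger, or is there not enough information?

d

Following the relations from f: f < g < v < n < e < s < p < d.
So d is larger.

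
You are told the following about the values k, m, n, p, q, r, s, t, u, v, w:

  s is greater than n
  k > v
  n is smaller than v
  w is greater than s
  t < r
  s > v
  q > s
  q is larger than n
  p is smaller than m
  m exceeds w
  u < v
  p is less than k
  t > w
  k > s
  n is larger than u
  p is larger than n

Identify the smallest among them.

n is not least since u < n; v is not least since n < v; s is not least since v < s; w is not least since s < w; p is not least since n < p; t is not least since w < t; m is not least since p < m; k is not least since s < k; q is not least since n < q; r is not least since t < r.
Only u has nothing below it, so u is the smallest.

u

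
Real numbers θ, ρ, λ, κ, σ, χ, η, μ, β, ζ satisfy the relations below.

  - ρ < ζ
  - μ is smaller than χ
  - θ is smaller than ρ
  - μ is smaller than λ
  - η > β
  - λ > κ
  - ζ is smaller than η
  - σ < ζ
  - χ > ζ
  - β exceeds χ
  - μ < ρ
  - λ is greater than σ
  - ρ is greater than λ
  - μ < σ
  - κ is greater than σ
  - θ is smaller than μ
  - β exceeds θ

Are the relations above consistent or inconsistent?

consistent

Every relation is compatible with θ < μ < σ < κ < λ < ρ < ζ < χ < β < η; the set is consistent.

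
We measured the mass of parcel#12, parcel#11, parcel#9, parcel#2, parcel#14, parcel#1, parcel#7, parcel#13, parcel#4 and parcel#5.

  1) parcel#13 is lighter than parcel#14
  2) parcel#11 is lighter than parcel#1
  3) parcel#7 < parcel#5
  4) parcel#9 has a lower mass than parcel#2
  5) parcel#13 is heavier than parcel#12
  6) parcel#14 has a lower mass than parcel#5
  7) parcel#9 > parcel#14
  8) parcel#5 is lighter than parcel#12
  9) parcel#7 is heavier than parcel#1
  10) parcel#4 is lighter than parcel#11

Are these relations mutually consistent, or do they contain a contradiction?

We have parcel#14 < parcel#5 stated directly, yet also parcel#5 < parcel#12 < parcel#13 < parcel#14 by chaining the others — so parcel#5 < parcel#14. Contradiction.

inconsistent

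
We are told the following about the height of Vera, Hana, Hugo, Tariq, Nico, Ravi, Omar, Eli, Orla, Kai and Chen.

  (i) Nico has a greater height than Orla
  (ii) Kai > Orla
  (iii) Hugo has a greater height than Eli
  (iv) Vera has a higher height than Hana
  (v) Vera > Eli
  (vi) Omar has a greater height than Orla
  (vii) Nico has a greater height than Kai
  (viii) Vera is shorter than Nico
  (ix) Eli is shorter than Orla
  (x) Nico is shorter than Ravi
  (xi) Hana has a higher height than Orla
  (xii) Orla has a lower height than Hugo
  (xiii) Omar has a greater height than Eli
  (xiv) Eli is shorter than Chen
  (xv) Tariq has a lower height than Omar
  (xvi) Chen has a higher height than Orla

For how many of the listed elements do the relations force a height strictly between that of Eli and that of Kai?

The relations place Eli below Kai. An element lies strictly between them when it is forced above Eli and also forced below Kai.
Above Eli: {Orla, Hana, Vera, Hugo, Nico, Chen, Omar, Ravi}. Below Kai: {Orla}.
Intersection: {Orla} — 1.

1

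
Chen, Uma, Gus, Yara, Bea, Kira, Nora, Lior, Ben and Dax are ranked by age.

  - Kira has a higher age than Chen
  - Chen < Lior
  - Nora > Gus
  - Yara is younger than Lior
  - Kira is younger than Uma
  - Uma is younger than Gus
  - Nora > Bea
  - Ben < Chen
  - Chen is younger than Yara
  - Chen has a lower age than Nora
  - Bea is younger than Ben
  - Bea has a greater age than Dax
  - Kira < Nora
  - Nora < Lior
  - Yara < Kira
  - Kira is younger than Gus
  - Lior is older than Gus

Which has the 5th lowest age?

The consecutive relations fix a unique order: Dax < Bea < Ben < Chen < Yara < Kira < Uma < Gus < Nora < Lior.
The 5th smallest is Yara.

Yara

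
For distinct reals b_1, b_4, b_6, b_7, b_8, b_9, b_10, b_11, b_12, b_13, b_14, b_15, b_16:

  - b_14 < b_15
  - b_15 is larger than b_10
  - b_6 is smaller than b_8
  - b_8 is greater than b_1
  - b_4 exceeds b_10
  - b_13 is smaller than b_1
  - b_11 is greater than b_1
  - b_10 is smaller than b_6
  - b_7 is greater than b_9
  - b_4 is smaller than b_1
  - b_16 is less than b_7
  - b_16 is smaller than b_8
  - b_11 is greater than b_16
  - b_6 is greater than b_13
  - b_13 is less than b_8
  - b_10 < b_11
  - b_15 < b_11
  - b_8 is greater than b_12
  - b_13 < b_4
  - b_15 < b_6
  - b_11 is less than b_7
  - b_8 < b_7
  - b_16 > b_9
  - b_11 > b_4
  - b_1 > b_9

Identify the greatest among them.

b_7

b_13 is not greatest since b_13 < b_8; b_14 is not greatest since b_14 < b_15; b_10 is not greatest since b_10 < b_11; b_9 is not greatest since b_9 < b_1; b_4 is not greatest since b_4 < b_1; b_16 is not greatest since b_16 < b_7; b_1 is not greatest since b_1 < b_8; b_15 is not greatest since b_15 < b_6; b_11 is not greatest since b_11 < b_7; b_6 is not greatest since b_6 < b_8; b_12 is not greatest since b_12 < b_8; b_8 is not greatest since b_8 < b_7.
Only b_7 has nothing above it, so b_7 is the greatest.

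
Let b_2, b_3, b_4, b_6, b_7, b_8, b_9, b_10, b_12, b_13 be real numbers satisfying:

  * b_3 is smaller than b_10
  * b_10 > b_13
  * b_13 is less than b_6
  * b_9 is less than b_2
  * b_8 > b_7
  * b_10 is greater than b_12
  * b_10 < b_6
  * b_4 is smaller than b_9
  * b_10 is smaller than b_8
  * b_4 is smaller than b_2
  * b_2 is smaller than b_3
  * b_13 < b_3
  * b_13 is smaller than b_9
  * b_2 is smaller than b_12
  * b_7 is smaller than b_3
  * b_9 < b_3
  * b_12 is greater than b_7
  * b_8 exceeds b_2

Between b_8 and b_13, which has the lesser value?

b_13

The relevant relations are b_13 < b_9; b_9 < b_2; b_2 < b_12; b_12 < b_10; b_10 < b_8.
Chaining these gives b_13 < b_9 < b_2 < b_12 < b_10 < b_8.
So b_13 < b_8; b_13 is the smaller of the two.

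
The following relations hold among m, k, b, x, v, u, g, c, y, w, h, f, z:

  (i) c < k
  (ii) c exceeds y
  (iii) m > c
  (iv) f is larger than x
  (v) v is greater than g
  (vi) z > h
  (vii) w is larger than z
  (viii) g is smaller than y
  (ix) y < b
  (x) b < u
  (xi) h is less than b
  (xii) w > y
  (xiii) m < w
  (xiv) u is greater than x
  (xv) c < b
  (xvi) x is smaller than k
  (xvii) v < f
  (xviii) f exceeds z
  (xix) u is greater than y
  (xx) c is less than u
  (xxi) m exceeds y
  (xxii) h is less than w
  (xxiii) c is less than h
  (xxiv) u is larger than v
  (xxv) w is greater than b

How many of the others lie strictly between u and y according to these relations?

Chaining upward from y reaches: c, m, h, z, f, b, w, k.
Chaining downward from u reaches: g, v, c, h, x, b.
Strictly between y and u are those in both lists: c, h, b — 3 elements.

3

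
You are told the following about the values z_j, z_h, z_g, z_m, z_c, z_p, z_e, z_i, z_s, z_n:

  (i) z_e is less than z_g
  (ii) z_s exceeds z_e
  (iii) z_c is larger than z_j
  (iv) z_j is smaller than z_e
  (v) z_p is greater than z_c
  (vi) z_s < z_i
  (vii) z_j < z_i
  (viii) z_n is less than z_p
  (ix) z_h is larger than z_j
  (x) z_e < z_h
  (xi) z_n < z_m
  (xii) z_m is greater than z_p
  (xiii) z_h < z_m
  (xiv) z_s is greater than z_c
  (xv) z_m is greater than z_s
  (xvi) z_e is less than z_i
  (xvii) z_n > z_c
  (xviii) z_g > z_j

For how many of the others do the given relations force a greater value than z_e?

From z_e the given relations immediately reach z_s, z_h, z_g, z_i.
From those, z_m — 5 in total.
Nothing else is reachable above z_e; 5 in all.

5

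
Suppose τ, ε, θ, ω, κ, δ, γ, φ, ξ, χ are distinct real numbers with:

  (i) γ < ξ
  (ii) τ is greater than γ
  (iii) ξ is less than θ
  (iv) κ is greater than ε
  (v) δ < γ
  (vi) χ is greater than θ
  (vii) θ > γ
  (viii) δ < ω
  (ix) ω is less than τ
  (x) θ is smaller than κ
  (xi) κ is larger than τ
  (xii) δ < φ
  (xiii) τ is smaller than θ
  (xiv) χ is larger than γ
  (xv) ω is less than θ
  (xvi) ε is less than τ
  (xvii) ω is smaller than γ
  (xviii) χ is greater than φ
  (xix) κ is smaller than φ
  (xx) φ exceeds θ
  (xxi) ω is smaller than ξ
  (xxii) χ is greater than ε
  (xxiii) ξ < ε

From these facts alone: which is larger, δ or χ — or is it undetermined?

Chaining the given relations: δ < ω < γ < ξ < ε < τ < θ < κ < φ < χ.
So χ is larger.

χ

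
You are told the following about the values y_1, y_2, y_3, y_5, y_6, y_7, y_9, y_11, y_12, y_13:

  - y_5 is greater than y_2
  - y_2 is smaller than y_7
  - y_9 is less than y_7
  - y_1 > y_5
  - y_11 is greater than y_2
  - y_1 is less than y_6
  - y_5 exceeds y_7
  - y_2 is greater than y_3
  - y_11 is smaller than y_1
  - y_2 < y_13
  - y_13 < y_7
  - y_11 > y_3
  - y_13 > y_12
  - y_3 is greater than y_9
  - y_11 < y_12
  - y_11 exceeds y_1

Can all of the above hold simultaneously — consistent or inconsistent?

Chaining the given relations yields y_11 < y_12 < y_13 < y_7 < y_5 < y_1, so y_11 < y_1. But one relation states y_1 < y_11. These cannot both hold.

inconsistent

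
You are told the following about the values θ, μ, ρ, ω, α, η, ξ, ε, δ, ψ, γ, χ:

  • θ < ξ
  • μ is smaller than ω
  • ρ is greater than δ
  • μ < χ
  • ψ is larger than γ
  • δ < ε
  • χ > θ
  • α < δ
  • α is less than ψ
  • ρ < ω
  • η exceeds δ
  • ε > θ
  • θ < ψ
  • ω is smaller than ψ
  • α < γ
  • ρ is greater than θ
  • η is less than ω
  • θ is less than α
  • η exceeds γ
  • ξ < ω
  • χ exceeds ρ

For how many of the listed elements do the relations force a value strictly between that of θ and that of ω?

Chaining upward from θ reaches: α, ξ, δ, γ, ρ, ε, η, χ, ψ.
Chaining downward from ω reaches: α, ξ, δ, γ, ρ, η, μ.
Strictly between θ and ω are those in both lists: α, ξ, δ, γ, ρ, η — 6 elements.

6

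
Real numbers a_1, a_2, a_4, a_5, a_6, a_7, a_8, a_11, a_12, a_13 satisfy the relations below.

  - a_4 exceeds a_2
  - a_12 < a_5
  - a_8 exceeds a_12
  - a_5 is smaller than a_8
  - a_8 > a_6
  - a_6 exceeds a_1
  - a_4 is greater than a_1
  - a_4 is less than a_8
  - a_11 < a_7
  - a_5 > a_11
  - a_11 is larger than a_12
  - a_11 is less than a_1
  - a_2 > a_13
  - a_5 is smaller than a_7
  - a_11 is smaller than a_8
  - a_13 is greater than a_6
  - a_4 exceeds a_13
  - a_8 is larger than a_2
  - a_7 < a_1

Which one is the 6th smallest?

The consecutive relations fix a unique order: a_12 < a_11 < a_5 < a_7 < a_1 < a_6 < a_13 < a_2 < a_4 < a_8.
Counting 6 from the smallest end gives a_6.

a_6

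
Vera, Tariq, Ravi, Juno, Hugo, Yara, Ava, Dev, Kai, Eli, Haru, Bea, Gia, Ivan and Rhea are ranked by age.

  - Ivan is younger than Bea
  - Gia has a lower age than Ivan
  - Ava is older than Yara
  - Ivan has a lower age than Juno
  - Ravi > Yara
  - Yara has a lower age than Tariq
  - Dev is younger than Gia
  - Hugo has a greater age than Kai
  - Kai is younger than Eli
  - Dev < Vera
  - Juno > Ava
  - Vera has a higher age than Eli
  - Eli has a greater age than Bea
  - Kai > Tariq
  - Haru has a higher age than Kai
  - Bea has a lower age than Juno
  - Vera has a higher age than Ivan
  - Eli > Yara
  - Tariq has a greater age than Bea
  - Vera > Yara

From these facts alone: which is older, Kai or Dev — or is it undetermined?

Link the given pairs in sequence: Dev < Gia; Gia < Ivan; Ivan < Bea; Bea < Tariq; Tariq < Kai.
Chaining these gives Dev < Gia < Ivan < Bea < Tariq < Kai.
So Kai is older.

Kai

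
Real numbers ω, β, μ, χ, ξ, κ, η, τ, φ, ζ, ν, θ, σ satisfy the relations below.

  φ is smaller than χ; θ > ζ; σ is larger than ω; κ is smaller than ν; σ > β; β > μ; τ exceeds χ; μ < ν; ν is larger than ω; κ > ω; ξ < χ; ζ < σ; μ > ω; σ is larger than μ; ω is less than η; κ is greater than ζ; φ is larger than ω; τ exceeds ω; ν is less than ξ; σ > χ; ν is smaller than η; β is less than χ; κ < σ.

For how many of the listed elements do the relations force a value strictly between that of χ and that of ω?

6

Chaining upward from ω reaches: κ, φ, μ, ν, β, ξ, η, τ, σ.
Chaining downward from χ reaches: ζ, κ, φ, μ, ν, β, ξ.
Strictly between ω and χ are those in both lists: κ, φ, μ, ν, β, ξ — 6 elements.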